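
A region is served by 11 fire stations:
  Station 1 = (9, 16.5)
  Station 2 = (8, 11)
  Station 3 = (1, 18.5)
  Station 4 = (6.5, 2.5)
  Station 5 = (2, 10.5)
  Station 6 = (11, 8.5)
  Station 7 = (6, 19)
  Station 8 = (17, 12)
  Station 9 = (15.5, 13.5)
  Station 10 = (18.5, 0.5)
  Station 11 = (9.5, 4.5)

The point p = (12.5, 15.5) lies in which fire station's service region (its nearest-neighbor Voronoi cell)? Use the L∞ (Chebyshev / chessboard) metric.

d(p, Station 1) = max(3.5, 1) = 3.5
d(p, Station 2) = max(4.5, 4.5) = 4.5
d(p, Station 3) = max(11.5, 3) = 11.5
d(p, Station 4) = max(6, 13) = 13
d(p, Station 5) = max(10.5, 5) = 10.5
d(p, Station 6) = max(1.5, 7) = 7
d(p, Station 7) = max(6.5, 3.5) = 6.5
d(p, Station 8) = max(4.5, 3.5) = 4.5
d(p, Station 9) = max(3, 2) = 3
d(p, Station 10) = max(6, 15) = 15
d(p, Station 11) = max(3, 11) = 11
Minimum is at Station 9.

Station 9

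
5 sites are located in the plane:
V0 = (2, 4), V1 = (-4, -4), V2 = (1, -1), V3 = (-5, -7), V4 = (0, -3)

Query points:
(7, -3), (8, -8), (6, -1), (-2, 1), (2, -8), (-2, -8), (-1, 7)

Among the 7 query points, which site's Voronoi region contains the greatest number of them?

(7, -3) — d² to each: V0:74, V1:122, V2:40, V3:160, V4:49 → nearest is V2
(8, -8) — d² to each: V0:180, V1:160, V2:98, V3:170, V4:89 → nearest is V4
(6, -1) — d² to each: V0:41, V1:109, V2:25, V3:157, V4:40 → nearest is V2
(-2, 1) — d² to each: V0:25, V1:29, V2:13, V3:73, V4:20 → nearest is V2
(2, -8) — d² to each: V0:144, V1:52, V2:50, V3:50, V4:29 → nearest is V4
(-2, -8) — d² to each: V0:160, V1:20, V2:58, V3:10, V4:29 → nearest is V3
(-1, 7) — d² to each: V0:18, V1:130, V2:68, V3:212, V4:101 → nearest is V0
Tally — V0:1, V2:3, V3:1, V4:2. V2 captures the most (3).

V2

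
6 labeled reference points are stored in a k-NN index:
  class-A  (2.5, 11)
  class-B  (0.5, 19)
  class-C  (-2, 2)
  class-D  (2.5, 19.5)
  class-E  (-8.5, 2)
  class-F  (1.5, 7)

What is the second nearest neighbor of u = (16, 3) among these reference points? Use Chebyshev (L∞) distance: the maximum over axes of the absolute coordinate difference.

class-F

d(u, class-A) = max(13.5, 8) = 13.5
d(u, class-B) = max(15.5, 16) = 16
d(u, class-C) = max(18, 1) = 18
d(u, class-D) = max(13.5, 16.5) = 16.5
d(u, class-E) = max(24.5, 1) = 24.5
d(u, class-F) = max(14.5, 4) = 14.5
Sorted ascending: class-A, class-F, class-B, … — the second-nearest is class-F.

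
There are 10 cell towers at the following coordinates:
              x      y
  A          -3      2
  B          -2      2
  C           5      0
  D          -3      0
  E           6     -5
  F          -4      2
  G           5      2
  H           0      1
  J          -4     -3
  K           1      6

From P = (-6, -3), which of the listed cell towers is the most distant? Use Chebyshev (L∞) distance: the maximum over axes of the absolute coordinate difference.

E

d(P,A) = max(3, 5) = 5
d(P,B) = max(4, 5) = 5
d(P,C) = max(11, 3) = 11
d(P,D) = max(3, 3) = 3
d(P,E) = max(12, 2) = 12
d(P,F) = max(2, 5) = 5
d(P,G) = max(11, 5) = 11
d(P,H) = max(6, 4) = 6
d(P,J) = max(2, 0) = 2
d(P,K) = max(7, 9) = 9
The largest is to E.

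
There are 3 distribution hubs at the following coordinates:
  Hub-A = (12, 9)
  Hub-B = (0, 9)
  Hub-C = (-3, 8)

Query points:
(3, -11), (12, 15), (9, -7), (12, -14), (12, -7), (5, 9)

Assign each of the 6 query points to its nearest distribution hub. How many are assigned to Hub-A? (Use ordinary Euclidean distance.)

(3, -11) — d² to each: Hub-A:481, Hub-B:409, Hub-C:397 → nearest is Hub-C
(12, 15) — d² to each: Hub-A:36, Hub-B:180, Hub-C:274 → nearest is Hub-A
(9, -7) — d² to each: Hub-A:265, Hub-B:337, Hub-C:369 → nearest is Hub-A
(12, -14) — d² to each: Hub-A:529, Hub-B:673, Hub-C:709 → nearest is Hub-A
(12, -7) — d² to each: Hub-A:256, Hub-B:400, Hub-C:450 → nearest is Hub-A
(5, 9) — d² to each: Hub-A:49, Hub-B:25, Hub-C:65 → nearest is Hub-B
4 of the 6 points have Hub-A as nearest.

4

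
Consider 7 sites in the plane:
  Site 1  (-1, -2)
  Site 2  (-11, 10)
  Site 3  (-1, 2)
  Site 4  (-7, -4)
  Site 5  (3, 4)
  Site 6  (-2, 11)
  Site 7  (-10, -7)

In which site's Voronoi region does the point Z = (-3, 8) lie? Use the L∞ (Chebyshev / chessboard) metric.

d(Z, Site 1) = max(2, 10) = 10
d(Z, Site 2) = max(8, 2) = 8
d(Z, Site 3) = max(2, 6) = 6
d(Z, Site 4) = max(4, 12) = 12
d(Z, Site 5) = max(6, 4) = 6
d(Z, Site 6) = max(1, 3) = 3
d(Z, Site 7) = max(7, 15) = 15
Minimum is at Site 6.

Site 6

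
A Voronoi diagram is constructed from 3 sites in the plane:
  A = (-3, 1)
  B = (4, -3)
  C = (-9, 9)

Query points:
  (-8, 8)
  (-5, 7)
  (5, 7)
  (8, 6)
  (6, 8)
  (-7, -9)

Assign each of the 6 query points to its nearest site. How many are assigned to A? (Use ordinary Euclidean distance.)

(-8, 8) — d² to each: A:74, B:265, C:2 → nearest is C
(-5, 7) — d² to each: A:40, B:181, C:20 → nearest is C
(5, 7) — d² to each: A:100, B:101, C:200 → nearest is A
(8, 6) — d² to each: A:146, B:97, C:298 → nearest is B
(6, 8) — d² to each: A:130, B:125, C:226 → nearest is B
(-7, -9) — d² to each: A:116, B:157, C:328 → nearest is A
2 of the 6 points have A as nearest.

2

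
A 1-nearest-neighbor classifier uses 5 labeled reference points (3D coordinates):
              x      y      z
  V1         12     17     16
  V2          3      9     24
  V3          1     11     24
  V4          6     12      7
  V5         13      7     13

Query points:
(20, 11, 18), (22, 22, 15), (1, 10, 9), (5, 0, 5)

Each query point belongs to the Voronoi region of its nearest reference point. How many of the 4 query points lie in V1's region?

(20, 11, 18) — d² to each: V1:104, V2:329, V3:397, V4:318, V5:90 → nearest is V5
(22, 22, 15) — d² to each: V1:126, V2:611, V3:643, V4:420, V5:310 → nearest is V1
(1, 10, 9) — d² to each: V1:219, V2:230, V3:226, V4:33, V5:169 → nearest is V4
(5, 0, 5) — d² to each: V1:459, V2:446, V3:498, V4:149, V5:177 → nearest is V4
1 of the 4 points has V1 as nearest.

1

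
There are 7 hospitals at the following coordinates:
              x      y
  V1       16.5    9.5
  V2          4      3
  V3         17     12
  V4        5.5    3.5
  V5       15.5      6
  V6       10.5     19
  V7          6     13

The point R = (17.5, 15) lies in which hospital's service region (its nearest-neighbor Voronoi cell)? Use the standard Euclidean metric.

V3

Since √ is increasing, it suffices to compare squared distances:
|RV1|² = (17.5−16.5)² + (15−9.5)² = 1 + 30.25 = 31.25
|RV2|² = (17.5−4)² + (15−3)² = 182.25 + 144 = 326.25
|RV3|² = (17.5−17)² + (15−12)² = 0.25 + 9 = 9.25
|RV4|² = (17.5−5.5)² + (15−3.5)² = 144 + 132.25 = 276.25
|RV5|² = (17.5−15.5)² + (15−6)² = 4 + 81 = 85
|RV6|² = (17.5−10.5)² + (15−19)² = 49 + 16 = 65
|RV7|² = (17.5−6)² + (15−13)² = 132.25 + 4 = 136.25
The smallest is to V3, so R lies in the Voronoi region of V3.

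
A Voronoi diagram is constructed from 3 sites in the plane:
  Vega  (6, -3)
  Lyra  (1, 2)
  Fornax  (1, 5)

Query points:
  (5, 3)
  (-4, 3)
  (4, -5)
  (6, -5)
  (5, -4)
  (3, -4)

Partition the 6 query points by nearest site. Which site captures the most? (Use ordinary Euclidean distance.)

Vega

(5, 3) — d² to each: Vega:37, Lyra:17, Fornax:20 → nearest is Lyra
(-4, 3) — d² to each: Vega:136, Lyra:26, Fornax:29 → nearest is Lyra
(4, -5) — d² to each: Vega:8, Lyra:58, Fornax:109 → nearest is Vega
(6, -5) — d² to each: Vega:4, Lyra:74, Fornax:125 → nearest is Vega
(5, -4) — d² to each: Vega:2, Lyra:52, Fornax:97 → nearest is Vega
(3, -4) — d² to each: Vega:10, Lyra:40, Fornax:85 → nearest is Vega
Tally — Vega:4, Lyra:2. Vega captures the most (4).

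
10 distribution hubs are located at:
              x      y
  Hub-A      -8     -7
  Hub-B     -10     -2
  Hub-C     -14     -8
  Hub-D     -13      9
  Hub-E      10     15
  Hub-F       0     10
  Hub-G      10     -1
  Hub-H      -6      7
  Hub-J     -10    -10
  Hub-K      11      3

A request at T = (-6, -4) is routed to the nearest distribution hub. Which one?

Squared Euclidean distances:
d²(T, Hub-A) = 4 + 9 = 13
d²(T, Hub-B) = 16 + 4 = 20
d²(T, Hub-C) = 64 + 16 = 80
d²(T, Hub-D) = 49 + 169 = 218
d²(T, Hub-E) = 256 + 361 = 617
d²(T, Hub-F) = 36 + 196 = 232
d²(T, Hub-G) = 256 + 9 = 265
d²(T, Hub-H) = 0 + 121 = 121
d²(T, Hub-J) = 16 + 36 = 52
d²(T, Hub-K) = 289 + 49 = 338
Hub-A is nearest.

Hub-A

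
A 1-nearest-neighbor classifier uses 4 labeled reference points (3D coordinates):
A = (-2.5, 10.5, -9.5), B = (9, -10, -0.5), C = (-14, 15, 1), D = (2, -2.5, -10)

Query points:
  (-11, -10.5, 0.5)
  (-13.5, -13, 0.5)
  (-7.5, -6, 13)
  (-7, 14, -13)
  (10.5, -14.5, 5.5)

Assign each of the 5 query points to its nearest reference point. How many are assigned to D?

(-11, -10.5, 0.5) — d² to each: A:613.25, B:401.25, C:659.5, D:343.25 → nearest is D
(-13.5, -13, 0.5) — d² to each: A:773.25, B:516.25, C:784.5, D:460.75 → nearest is D
(-7.5, -6, 13) — d² to each: A:803.5, B:470.5, C:627.25, D:631.5 → nearest is B
(-7, 14, -13) — d² to each: A:44.75, B:988.25, C:246, D:362.25 → nearest is A
(10.5, -14.5, 5.5) — d² to each: A:1019, B:58.5, C:1490.75, D:456.5 → nearest is B
2 of the 5 points have D as nearest.

2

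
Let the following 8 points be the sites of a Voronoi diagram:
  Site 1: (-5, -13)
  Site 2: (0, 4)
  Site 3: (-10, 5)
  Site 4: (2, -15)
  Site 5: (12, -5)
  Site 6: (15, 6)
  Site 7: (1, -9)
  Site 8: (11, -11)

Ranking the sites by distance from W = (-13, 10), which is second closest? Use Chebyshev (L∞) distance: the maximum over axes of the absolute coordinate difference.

Site 2

d(W, Site 1) = max(8, 23) = 23
d(W, Site 2) = max(13, 6) = 13
d(W, Site 3) = max(3, 5) = 5
d(W, Site 4) = max(15, 25) = 25
d(W, Site 5) = max(25, 15) = 25
d(W, Site 6) = max(28, 4) = 28
d(W, Site 7) = max(14, 19) = 19
d(W, Site 8) = max(24, 21) = 24
Sorted ascending: Site 3, Site 2, Site 7, … — the second-nearest is Site 2.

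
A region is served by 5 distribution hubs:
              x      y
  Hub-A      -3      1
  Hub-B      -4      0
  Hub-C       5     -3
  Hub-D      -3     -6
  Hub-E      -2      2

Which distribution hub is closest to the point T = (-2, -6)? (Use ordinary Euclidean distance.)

Hub-D

Compare squared distances (the ordering matches that of the actual distances):
d²(T, Hub-A) = (-2−(-3))² + (-6−1)² = 1 + 49 = 50
d²(T, Hub-B) = (-2−(-4))² + (-6−0)² = 4 + 36 = 40
d²(T, Hub-C) = (-2−5)² + (-6−(-3))² = 49 + 9 = 58
d²(T, Hub-D) = (-2−(-3))² + (-6−(-6))² = 1 + 0 = 1
d²(T, Hub-E) = (-2−(-2))² + (-6−2)² = 0 + 64 = 64
Minimum is at Hub-D.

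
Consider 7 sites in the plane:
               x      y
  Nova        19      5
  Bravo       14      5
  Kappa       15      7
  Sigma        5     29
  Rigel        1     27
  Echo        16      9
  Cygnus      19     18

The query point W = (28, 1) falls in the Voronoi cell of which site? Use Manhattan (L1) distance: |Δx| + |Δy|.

Nova

d(W, Nova) = |28−19| + |1−5| = 9 + 4 = 13
d(W, Bravo) = |28−14| + |1−5| = 14 + 4 = 18
d(W, Kappa) = |28−15| + |1−7| = 13 + 6 = 19
d(W, Sigma) = |28−5| + |1−29| = 23 + 28 = 51
d(W, Rigel) = |28−1| + |1−27| = 27 + 26 = 53
d(W, Echo) = |28−16| + |1−9| = 12 + 8 = 20
d(W, Cygnus) = |28−19| + |1−18| = 9 + 17 = 26
The smallest is to Nova, so W lies in the Voronoi region of Nova.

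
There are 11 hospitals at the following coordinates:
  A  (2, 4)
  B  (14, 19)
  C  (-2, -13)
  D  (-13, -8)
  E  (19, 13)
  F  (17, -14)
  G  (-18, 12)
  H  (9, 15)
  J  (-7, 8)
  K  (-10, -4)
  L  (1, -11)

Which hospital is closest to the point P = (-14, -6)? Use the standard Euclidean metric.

Since √ is increasing, it suffices to compare squared distances:
|PA|² = (-14−2)² + (-6−4)² = 256 + 100 = 356
|PB|² = (-14−14)² + (-6−19)² = 784 + 625 = 1409
|PC|² = (-14−(-2))² + (-6−(-13))² = 144 + 49 = 193
|PD|² = (-14−(-13))² + (-6−(-8))² = 1 + 4 = 5
|PE|² = (-14−19)² + (-6−13)² = 1089 + 361 = 1450
|PF|² = (-14−17)² + (-6−(-14))² = 961 + 64 = 1025
|PG|² = (-14−(-18))² + (-6−12)² = 16 + 324 = 340
|PH|² = (-14−9)² + (-6−15)² = 529 + 441 = 970
|PJ|² = (-14−(-7))² + (-6−8)² = 49 + 196 = 245
|PK|² = (-14−(-10))² + (-6−(-4))² = 16 + 4 = 20
|PL|² = (-14−1)² + (-6−(-11))² = 225 + 25 = 250
Minimum is at D.

D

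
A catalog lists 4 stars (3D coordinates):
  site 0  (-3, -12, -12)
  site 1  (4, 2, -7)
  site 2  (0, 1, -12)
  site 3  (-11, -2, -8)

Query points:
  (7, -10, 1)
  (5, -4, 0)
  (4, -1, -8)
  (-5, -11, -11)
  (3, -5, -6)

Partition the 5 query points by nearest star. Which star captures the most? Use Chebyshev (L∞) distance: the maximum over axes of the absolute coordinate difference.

site 1

(7, -10, 1) — d to each: site 0:13, site 1:12, site 2:13, site 3:18 → nearest is site 1
(5, -4, 0) — d to each: site 0:12, site 1:7, site 2:12, site 3:16 → nearest is site 1
(4, -1, -8) — d to each: site 0:11, site 1:3, site 2:4, site 3:15 → nearest is site 1
(-5, -11, -11) — d to each: site 0:2, site 1:13, site 2:12, site 3:9 → nearest is site 0
(3, -5, -6) — d to each: site 0:7, site 1:7, site 2:6, site 3:14 → nearest is site 2
Tally — site 0:1, site 1:3, site 2:1. site 1 captures the most (3).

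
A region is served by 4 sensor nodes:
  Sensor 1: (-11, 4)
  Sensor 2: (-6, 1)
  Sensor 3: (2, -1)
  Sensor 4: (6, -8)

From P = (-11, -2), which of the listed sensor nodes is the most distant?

Squared Euclidean distances:
d²(P, Sensor 1) = (-11−(-11))² + (-2−4)² = 0 + 36 = 36
d²(P, Sensor 2) = (-11−(-6))² + (-2−1)² = 25 + 9 = 34
d²(P, Sensor 3) = (-11−2)² + (-2−(-1))² = 169 + 1 = 170
d²(P, Sensor 4) = (-11−6)² + (-2−(-8))² = 289 + 36 = 325
The largest is to Sensor 4.

Sensor 4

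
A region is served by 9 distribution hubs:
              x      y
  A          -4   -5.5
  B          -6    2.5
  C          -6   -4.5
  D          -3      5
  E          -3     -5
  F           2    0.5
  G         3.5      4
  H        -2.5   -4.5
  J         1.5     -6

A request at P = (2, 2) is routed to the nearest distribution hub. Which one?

Squared Euclidean distances:
|PA|² = (2−(-4))² + (2−(-5.5))² = 36 + 56.25 = 92.25
|PB|² = (2−(-6))² + (2−2.5)² = 64 + 0.25 = 64.25
|PC|² = (2−(-6))² + (2−(-4.5))² = 64 + 42.25 = 106.25
|PD|² = (2−(-3))² + (2−5)² = 25 + 9 = 34
|PE|² = (2−(-3))² + (2−(-5))² = 25 + 49 = 74
|PF|² = (2−2)² + (2−0.5)² = 0 + 2.25 = 2.25
|PG|² = (2−3.5)² + (2−4)² = 2.25 + 4 = 6.25
|PH|² = (2−(-2.5))² + (2−(-4.5))² = 20.25 + 42.25 = 62.5
|PJ|² = (2−1.5)² + (2−(-6))² = 0.25 + 64 = 64.25
The smallest is to F, so P lies in the Voronoi region of F.

F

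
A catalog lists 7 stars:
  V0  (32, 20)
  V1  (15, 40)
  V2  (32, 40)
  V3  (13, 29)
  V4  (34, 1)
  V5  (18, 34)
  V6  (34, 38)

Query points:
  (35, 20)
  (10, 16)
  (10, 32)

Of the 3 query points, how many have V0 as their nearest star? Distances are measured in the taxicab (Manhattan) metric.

(35, 20) — d to each: V0:3, V1:40, V2:23, V3:31, V4:20, V5:31, V6:19 → nearest is V0
(10, 16) — d to each: V0:26, V1:29, V2:46, V3:16, V4:39, V5:26, V6:46 → nearest is V3
(10, 32) — d to each: V0:34, V1:13, V2:30, V3:6, V4:55, V5:10, V6:30 → nearest is V3
1 of the 3 points has V0 as nearest.

1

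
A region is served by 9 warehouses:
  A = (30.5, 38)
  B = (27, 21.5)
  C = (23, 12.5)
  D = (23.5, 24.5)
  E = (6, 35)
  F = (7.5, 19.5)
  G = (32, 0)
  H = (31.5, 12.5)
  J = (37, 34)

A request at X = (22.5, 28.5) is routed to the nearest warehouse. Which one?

Squared Euclidean distances:
|XA|² = 64 + 90.25 = 154.25
|XB|² = 20.25 + 49 = 69.25
|XC|² = 0.25 + 256 = 256.25
|XD|² = 1 + 16 = 17
|XE|² = 272.25 + 42.25 = 314.5
|XF|² = 225 + 81 = 306
|XG|² = 90.25 + 812.25 = 902.5
|XH|² = 81 + 256 = 337
|XJ|² = 210.25 + 30.25 = 240.5
D is nearest.

D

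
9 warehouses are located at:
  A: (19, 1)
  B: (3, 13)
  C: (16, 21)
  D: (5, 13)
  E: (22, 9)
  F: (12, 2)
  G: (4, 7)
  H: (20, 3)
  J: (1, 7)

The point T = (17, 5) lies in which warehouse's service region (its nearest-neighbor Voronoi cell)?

Squared Euclidean distances:
|TA|² = 4 + 16 = 20
|TB|² = 196 + 64 = 260
|TC|² = 1 + 256 = 257
|TD|² = 144 + 64 = 208
|TE|² = 25 + 16 = 41
|TF|² = 25 + 9 = 34
|TG|² = 169 + 4 = 173
|TH|² = 9 + 4 = 13
|TJ|² = 256 + 4 = 260
The smallest is to H, so T lies in the Voronoi region of H.

H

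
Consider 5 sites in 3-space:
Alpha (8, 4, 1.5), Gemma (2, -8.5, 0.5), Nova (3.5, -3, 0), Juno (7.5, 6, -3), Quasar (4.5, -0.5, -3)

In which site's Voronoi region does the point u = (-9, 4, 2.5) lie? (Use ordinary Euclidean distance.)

Squared Euclidean distances:
d²(u, Alpha) = (-9−8)² + (4−4)² + (2.5−1.5)² = 289 + 0 + 1 = 290
d²(u, Gemma) = (-9−2)² + (4−(-8.5))² + (2.5−0.5)² = 121 + 156.25 + 4 = 281.25
d²(u, Nova) = (-9−3.5)² + (4−(-3))² + (2.5−0)² = 156.25 + 49 + 6.25 = 211.5
d²(u, Juno) = (-9−7.5)² + (4−6)² + (2.5−(-3))² = 272.25 + 4 + 30.25 = 306.5
d²(u, Quasar) = (-9−4.5)² + (4−(-0.5))² + (2.5−(-3))² = 182.25 + 20.25 + 30.25 = 232.75
Nova is nearest.

Nova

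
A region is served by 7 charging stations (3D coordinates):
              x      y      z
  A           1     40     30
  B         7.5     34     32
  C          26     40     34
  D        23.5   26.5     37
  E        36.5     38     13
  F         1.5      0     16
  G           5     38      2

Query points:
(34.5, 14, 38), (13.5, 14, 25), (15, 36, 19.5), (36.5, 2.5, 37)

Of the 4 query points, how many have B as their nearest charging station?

(34.5, 14, 38) — d² to each: A:1862.25, B:1165, C:764.25, D:278.25, E:1205, F:1769, G:2742.25 → nearest is D
(13.5, 14, 25) — d² to each: A:857.25, B:485, C:913.25, D:400.25, E:1249, F:421, G:1177.25 → nearest is D
(15, 36, 19.5) — d² to each: A:322.25, B:216.5, C:347.25, D:468.75, E:508.5, F:1490.5, G:410.25 → nearest is B
(36.5, 2.5, 37) — d² to each: A:2715.5, B:1858.25, C:1525.5, D:745, E:1836.25, F:1672.25, G:3477.5 → nearest is D
1 of the 4 points has B as nearest.

1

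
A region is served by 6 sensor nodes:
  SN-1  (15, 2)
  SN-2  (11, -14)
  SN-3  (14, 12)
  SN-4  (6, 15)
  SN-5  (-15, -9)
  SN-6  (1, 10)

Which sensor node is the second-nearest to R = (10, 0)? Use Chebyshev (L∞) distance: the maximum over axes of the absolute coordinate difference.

SN-6

d(R, SN-1) = max(5, 2) = 5
d(R, SN-2) = max(1, 14) = 14
d(R, SN-3) = max(4, 12) = 12
d(R, SN-4) = max(4, 15) = 15
d(R, SN-5) = max(25, 9) = 25
d(R, SN-6) = max(9, 10) = 10
Sorted ascending: SN-1, SN-6, SN-3, … — the second-nearest is SN-6.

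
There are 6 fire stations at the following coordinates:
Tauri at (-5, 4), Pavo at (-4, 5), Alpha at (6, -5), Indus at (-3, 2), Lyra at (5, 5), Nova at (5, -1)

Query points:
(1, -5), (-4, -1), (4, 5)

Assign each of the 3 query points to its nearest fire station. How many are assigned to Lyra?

(1, -5) — d² to each: Tauri:117, Pavo:125, Alpha:25, Indus:65, Lyra:116, Nova:32 → nearest is Alpha
(-4, -1) — d² to each: Tauri:26, Pavo:36, Alpha:116, Indus:10, Lyra:117, Nova:81 → nearest is Indus
(4, 5) — d² to each: Tauri:82, Pavo:64, Alpha:104, Indus:58, Lyra:1, Nova:37 → nearest is Lyra
1 of the 3 points has Lyra as nearest.

1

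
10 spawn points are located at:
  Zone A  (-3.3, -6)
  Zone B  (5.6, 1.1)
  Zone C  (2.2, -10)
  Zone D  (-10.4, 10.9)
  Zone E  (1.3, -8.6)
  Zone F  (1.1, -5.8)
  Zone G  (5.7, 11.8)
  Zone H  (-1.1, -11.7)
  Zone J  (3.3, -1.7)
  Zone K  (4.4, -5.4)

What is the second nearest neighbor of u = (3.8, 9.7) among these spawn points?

Zone B

Since √ is increasing, it suffices to compare squared distances:
d²(u, Zone A) = (3.8−(-3.3))² + (9.7−(-6))² = 50.41 + 246.49 = 296.9
d²(u, Zone B) = (3.8−5.6)² + (9.7−1.1)² = 3.24 + 73.96 = 77.2
d²(u, Zone C) = (3.8−2.2)² + (9.7−(-10))² = 2.56 + 388.09 = 390.65
d²(u, Zone D) = (3.8−(-10.4))² + (9.7−10.9)² = 201.64 + 1.44 = 203.08
d²(u, Zone E) = (3.8−1.3)² + (9.7−(-8.6))² = 6.25 + 334.89 = 341.14
d²(u, Zone F) = (3.8−1.1)² + (9.7−(-5.8))² = 7.29 + 240.25 = 247.54
d²(u, Zone G) = (3.8−5.7)² + (9.7−11.8)² = 3.61 + 4.41 = 8.02
d²(u, Zone H) = (3.8−(-1.1))² + (9.7−(-11.7))² = 24.01 + 457.96 = 481.97
d²(u, Zone J) = (3.8−3.3)² + (9.7−(-1.7))² = 0.25 + 129.96 = 130.21
d²(u, Zone K) = (3.8−4.4)² + (9.7−(-5.4))² = 0.36 + 228.01 = 228.37
Sorted ascending: Zone G, Zone B, Zone J, … — the second-nearest is Zone B.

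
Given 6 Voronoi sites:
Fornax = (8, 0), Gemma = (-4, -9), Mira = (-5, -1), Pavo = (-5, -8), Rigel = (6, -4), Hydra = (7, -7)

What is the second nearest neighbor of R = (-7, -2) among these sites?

Since √ is increasing, it suffices to compare squared distances:
d²(R, Fornax) = (-7−8)² + (-2−0)² = 225 + 4 = 229
d²(R, Gemma) = (-7−(-4))² + (-2−(-9))² = 9 + 49 = 58
d²(R, Mira) = (-7−(-5))² + (-2−(-1))² = 4 + 1 = 5
d²(R, Pavo) = (-7−(-5))² + (-2−(-8))² = 4 + 36 = 40
d²(R, Rigel) = (-7−6)² + (-2−(-4))² = 169 + 4 = 173
d²(R, Hydra) = (-7−7)² + (-2−(-7))² = 196 + 25 = 221
Sorted ascending: Mira, Pavo, Gemma, … — the second-nearest is Pavo.

Pavo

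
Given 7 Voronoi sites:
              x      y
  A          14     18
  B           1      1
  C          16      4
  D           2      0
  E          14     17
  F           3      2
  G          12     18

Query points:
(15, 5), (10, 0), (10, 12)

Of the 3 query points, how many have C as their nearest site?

2

(15, 5) — d² to each: A:170, B:212, C:2, D:194, E:145, F:153, G:178 → nearest is C
(10, 0) — d² to each: A:340, B:82, C:52, D:64, E:305, F:53, G:328 → nearest is C
(10, 12) — d² to each: A:52, B:202, C:100, D:208, E:41, F:149, G:40 → nearest is G
2 of the 3 points have C as nearest.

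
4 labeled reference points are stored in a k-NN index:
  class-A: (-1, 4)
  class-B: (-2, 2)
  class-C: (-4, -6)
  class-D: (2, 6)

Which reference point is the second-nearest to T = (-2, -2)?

Compare squared distances (the ordering matches that of the actual distances):
d²(T, class-A) = (-2−(-1))² + (-2−4)² = 1 + 36 = 37
d²(T, class-B) = (-2−(-2))² + (-2−2)² = 0 + 16 = 16
d²(T, class-C) = (-2−(-4))² + (-2−(-6))² = 4 + 16 = 20
d²(T, class-D) = (-2−2)² + (-2−6)² = 16 + 64 = 80
Sorted ascending: class-B, class-C, class-A, … — the second-nearest is class-C.

class-C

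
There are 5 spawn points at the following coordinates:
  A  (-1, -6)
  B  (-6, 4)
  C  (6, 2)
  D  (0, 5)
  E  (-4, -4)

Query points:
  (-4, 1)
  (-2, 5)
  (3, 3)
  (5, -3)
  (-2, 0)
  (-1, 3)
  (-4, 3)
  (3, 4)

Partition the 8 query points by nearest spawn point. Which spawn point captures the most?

D

(-4, 1) — d² to each: A:58, B:13, C:101, D:32, E:25 → nearest is B
(-2, 5) — d² to each: A:122, B:17, C:73, D:4, E:85 → nearest is D
(3, 3) — d² to each: A:97, B:82, C:10, D:13, E:98 → nearest is C
(5, -3) — d² to each: A:45, B:170, C:26, D:89, E:82 → nearest is C
(-2, 0) — d² to each: A:37, B:32, C:68, D:29, E:20 → nearest is E
(-1, 3) — d² to each: A:81, B:26, C:50, D:5, E:58 → nearest is D
(-4, 3) — d² to each: A:90, B:5, C:101, D:20, E:49 → nearest is B
(3, 4) — d² to each: A:116, B:81, C:13, D:10, E:113 → nearest is D
Tally — B:2, C:2, D:3, E:1. D captures the most (3).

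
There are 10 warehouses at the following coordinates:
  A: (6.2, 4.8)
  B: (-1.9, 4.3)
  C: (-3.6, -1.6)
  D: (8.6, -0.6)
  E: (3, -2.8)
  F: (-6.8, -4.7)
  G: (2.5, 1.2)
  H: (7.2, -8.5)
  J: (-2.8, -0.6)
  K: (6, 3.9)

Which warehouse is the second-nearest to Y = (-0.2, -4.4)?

Since √ is increasing, it suffices to compare squared distances:
|YA|² = 40.96 + 84.64 = 125.6
|YB|² = 2.89 + 75.69 = 78.58
|YC|² = 11.56 + 7.84 = 19.4
|YD|² = 77.44 + 14.44 = 91.88
|YE|² = 10.24 + 2.56 = 12.8
|YF|² = 43.56 + 0.09 = 43.65
|YG|² = 7.29 + 31.36 = 38.65
|YH|² = 54.76 + 16.81 = 71.57
|YJ|² = 6.76 + 14.44 = 21.2
|YK|² = 38.44 + 68.89 = 107.33
Sorted ascending: E, C, J, … — the second-nearest is C.

C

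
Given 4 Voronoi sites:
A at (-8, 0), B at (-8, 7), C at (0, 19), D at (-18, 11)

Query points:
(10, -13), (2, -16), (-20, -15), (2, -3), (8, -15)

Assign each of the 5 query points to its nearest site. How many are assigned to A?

5

(10, -13) — d² to each: A:493, B:724, C:1124, D:1360 → nearest is A
(2, -16) — d² to each: A:356, B:629, C:1229, D:1129 → nearest is A
(-20, -15) — d² to each: A:369, B:628, C:1556, D:680 → nearest is A
(2, -3) — d² to each: A:109, B:200, C:488, D:596 → nearest is A
(8, -15) — d² to each: A:481, B:740, C:1220, D:1352 → nearest is A
5 of the 5 points have A as nearest.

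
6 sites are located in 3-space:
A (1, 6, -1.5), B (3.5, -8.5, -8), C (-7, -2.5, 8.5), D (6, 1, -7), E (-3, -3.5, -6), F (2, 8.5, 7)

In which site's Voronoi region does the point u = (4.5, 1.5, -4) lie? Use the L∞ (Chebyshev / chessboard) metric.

D

d(u,A) = max(3.5, 4.5, 2.5) = 4.5
d(u,B) = max(1, 10, 4) = 10
d(u,C) = max(11.5, 4, 12.5) = 12.5
d(u,D) = max(1.5, 0.5, 3) = 3
d(u,E) = max(7.5, 5, 2) = 7.5
d(u,F) = max(2.5, 7, 11) = 11
The smallest is to D, so u lies in the Voronoi region of D.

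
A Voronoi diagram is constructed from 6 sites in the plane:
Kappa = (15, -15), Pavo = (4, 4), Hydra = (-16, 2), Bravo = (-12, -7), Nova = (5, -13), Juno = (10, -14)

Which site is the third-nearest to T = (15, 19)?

Squared Euclidean distances:
d²(T, Kappa) = 0 + 1156 = 1156
d²(T, Pavo) = 121 + 225 = 346
d²(T, Hydra) = 961 + 289 = 1250
d²(T, Bravo) = 729 + 676 = 1405
d²(T, Nova) = 100 + 1024 = 1124
d²(T, Juno) = 25 + 1089 = 1114
Sorted ascending: Pavo, Juno, Nova, Kappa, … — the third-nearest is Nova.

Nova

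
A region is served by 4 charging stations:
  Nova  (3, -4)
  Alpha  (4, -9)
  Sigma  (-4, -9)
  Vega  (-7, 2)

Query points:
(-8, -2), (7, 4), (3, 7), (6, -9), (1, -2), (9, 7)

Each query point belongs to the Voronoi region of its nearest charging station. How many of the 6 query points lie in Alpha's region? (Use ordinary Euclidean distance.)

1

(-8, -2) — d² to each: Nova:125, Alpha:193, Sigma:65, Vega:17 → nearest is Vega
(7, 4) — d² to each: Nova:80, Alpha:178, Sigma:290, Vega:200 → nearest is Nova
(3, 7) — d² to each: Nova:121, Alpha:257, Sigma:305, Vega:125 → nearest is Nova
(6, -9) — d² to each: Nova:34, Alpha:4, Sigma:100, Vega:290 → nearest is Alpha
(1, -2) — d² to each: Nova:8, Alpha:58, Sigma:74, Vega:80 → nearest is Nova
(9, 7) — d² to each: Nova:157, Alpha:281, Sigma:425, Vega:281 → nearest is Nova
1 of the 6 points has Alpha as nearest.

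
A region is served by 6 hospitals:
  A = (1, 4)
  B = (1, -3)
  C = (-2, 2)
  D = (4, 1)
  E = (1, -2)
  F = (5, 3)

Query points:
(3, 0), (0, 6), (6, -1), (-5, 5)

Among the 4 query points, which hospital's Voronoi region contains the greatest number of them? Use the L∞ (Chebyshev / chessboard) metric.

(3, 0) — d to each: A:4, B:3, C:5, D:1, E:2, F:3 → nearest is D
(0, 6) — d to each: A:2, B:9, C:4, D:5, E:8, F:5 → nearest is A
(6, -1) — d to each: A:5, B:5, C:8, D:2, E:5, F:4 → nearest is D
(-5, 5) — d to each: A:6, B:8, C:3, D:9, E:7, F:10 → nearest is C
Tally — A:1, C:1, D:2. D captures the most (2).

D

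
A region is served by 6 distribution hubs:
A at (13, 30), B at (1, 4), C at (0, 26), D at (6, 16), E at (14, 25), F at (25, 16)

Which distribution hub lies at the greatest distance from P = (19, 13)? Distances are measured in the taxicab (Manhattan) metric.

C

d(P,A) = |19−13| + |13−30| = 6 + 17 = 23
d(P,B) = |19−1| + |13−4| = 18 + 9 = 27
d(P,C) = |19−0| + |13−26| = 19 + 13 = 32
d(P,D) = |19−6| + |13−16| = 13 + 3 = 16
d(P,E) = |19−14| + |13−25| = 5 + 12 = 17
d(P,F) = |19−25| + |13−16| = 6 + 3 = 9
The largest is to C.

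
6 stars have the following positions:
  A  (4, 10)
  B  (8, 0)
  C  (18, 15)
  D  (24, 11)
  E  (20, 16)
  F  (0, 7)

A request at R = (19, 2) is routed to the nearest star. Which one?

D

Squared Euclidean distances:
|RA|² = (19−4)² + (2−10)² = 225 + 64 = 289
|RB|² = (19−8)² + (2−0)² = 121 + 4 = 125
|RC|² = (19−18)² + (2−15)² = 1 + 169 = 170
|RD|² = (19−24)² + (2−11)² = 25 + 81 = 106
|RE|² = (19−20)² + (2−16)² = 1 + 196 = 197
|RF|² = (19−0)² + (2−7)² = 361 + 25 = 386
The smallest is to D, so R lies in the Voronoi region of D.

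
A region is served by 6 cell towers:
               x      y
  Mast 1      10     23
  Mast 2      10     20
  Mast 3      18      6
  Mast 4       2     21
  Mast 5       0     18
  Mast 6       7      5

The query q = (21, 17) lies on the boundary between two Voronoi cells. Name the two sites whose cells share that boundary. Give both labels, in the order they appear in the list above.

Mast 2 and Mast 3

Squared distances from q to each site:
d²(q, Mast 1) = (21−10)² + (17−23)² = 121 + 36 = 157
d²(q, Mast 2) = (21−10)² + (17−20)² = 121 + 9 = 130
d²(q, Mast 3) = (21−18)² + (17−6)² = 9 + 121 = 130
d²(q, Mast 4) = (21−2)² + (17−21)² = 361 + 16 = 377
d²(q, Mast 5) = (21−0)² + (17−18)² = 441 + 1 = 442
d²(q, Mast 6) = (21−7)² + (17−5)² = 196 + 144 = 340
q is equidistant from Mast 2 and Mast 3 (both at squared distance 130), and every other site is strictly farther — so q lies on the Mast 2–Mast 3 Voronoi edge.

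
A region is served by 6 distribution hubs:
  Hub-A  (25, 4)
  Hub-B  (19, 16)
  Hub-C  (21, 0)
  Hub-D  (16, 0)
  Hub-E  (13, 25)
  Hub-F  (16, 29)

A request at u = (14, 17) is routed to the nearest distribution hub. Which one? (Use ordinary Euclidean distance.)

Hub-B

Since √ is increasing, it suffices to compare squared distances:
d²(u, Hub-A) = 121 + 169 = 290
d²(u, Hub-B) = 25 + 1 = 26
d²(u, Hub-C) = 49 + 289 = 338
d²(u, Hub-D) = 4 + 289 = 293
d²(u, Hub-E) = 1 + 64 = 65
d²(u, Hub-F) = 4 + 144 = 148
Hub-B is nearest.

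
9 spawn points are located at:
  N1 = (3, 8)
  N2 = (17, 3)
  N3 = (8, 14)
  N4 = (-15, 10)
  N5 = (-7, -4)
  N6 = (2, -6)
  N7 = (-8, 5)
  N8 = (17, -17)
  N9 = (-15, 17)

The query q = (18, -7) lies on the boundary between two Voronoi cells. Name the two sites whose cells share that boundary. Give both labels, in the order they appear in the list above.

N2 and N8

Squared distances from q to each site:
|qN1|² = 225 + 225 = 450
|qN2|² = 1 + 100 = 101
|qN3|² = 100 + 441 = 541
|qN4|² = 1089 + 289 = 1378
|qN5|² = 625 + 9 = 634
|qN6|² = 256 + 1 = 257
|qN7|² = 676 + 144 = 820
|qN8|² = 1 + 100 = 101
|qN9|² = 1089 + 576 = 1665
q is equidistant from N2 and N8 (both at squared distance 101), and every other site is strictly farther — so q lies on the N2–N8 Voronoi edge.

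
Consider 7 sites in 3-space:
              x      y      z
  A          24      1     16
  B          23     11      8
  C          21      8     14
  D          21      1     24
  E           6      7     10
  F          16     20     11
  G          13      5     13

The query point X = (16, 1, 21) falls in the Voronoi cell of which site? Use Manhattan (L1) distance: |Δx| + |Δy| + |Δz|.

d(X,A) = |16−24| + |1−1| + |21−16| = 8 + 0 + 5 = 13
d(X,B) = |16−23| + |1−11| + |21−8| = 7 + 10 + 13 = 30
d(X,C) = |16−21| + |1−8| + |21−14| = 5 + 7 + 7 = 19
d(X,D) = |16−21| + |1−1| + |21−24| = 5 + 0 + 3 = 8
d(X,E) = |16−6| + |1−7| + |21−10| = 10 + 6 + 11 = 27
d(X,F) = |16−16| + |1−20| + |21−11| = 0 + 19 + 10 = 29
d(X,G) = |16−13| + |1−5| + |21−13| = 3 + 4 + 8 = 15
D is nearest.

D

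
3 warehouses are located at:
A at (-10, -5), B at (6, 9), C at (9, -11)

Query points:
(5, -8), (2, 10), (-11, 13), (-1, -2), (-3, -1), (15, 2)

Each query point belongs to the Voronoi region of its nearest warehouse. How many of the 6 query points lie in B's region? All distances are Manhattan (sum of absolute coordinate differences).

(5, -8) — d to each: A:18, B:18, C:7 → nearest is C
(2, 10) — d to each: A:27, B:5, C:28 → nearest is B
(-11, 13) — d to each: A:19, B:21, C:44 → nearest is A
(-1, -2) — d to each: A:12, B:18, C:19 → nearest is A
(-3, -1) — d to each: A:11, B:19, C:22 → nearest is A
(15, 2) — d to each: A:32, B:16, C:19 → nearest is B
2 of the 6 points have B as nearest.

2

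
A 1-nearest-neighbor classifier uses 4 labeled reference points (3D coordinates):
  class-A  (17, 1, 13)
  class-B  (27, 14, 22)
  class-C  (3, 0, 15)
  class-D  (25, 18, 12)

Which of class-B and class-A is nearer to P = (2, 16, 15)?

Compare squared distances:
d²(P, class-B) = (2−27)² + (16−14)² + (15−22)² = 625 + 4 + 49 = 678
d²(P, class-A) = (2−17)² + (16−1)² + (15−13)² = 225 + 225 + 4 = 454
678 > 454, so class-A is closer.

class-A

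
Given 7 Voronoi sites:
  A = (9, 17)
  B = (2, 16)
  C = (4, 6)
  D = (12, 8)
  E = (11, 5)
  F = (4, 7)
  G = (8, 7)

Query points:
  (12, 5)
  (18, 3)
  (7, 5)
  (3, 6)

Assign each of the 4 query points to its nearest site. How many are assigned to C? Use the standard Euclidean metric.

1

(12, 5) — d² to each: A:153, B:221, C:65, D:9, E:1, F:68, G:20 → nearest is E
(18, 3) — d² to each: A:277, B:425, C:205, D:61, E:53, F:212, G:116 → nearest is E
(7, 5) — d² to each: A:148, B:146, C:10, D:34, E:16, F:13, G:5 → nearest is G
(3, 6) — d² to each: A:157, B:101, C:1, D:85, E:65, F:2, G:26 → nearest is C
1 of the 4 points has C as nearest.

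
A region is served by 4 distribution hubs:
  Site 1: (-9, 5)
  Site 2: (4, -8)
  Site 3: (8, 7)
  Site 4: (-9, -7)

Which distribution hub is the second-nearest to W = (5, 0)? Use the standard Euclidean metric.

Site 2

Since √ is increasing, it suffices to compare squared distances:
d²(W, Site 1) = (5−(-9))² + (0−5)² = 196 + 25 = 221
d²(W, Site 2) = (5−4)² + (0−(-8))² = 1 + 64 = 65
d²(W, Site 3) = (5−8)² + (0−7)² = 9 + 49 = 58
d²(W, Site 4) = (5−(-9))² + (0−(-7))² = 196 + 49 = 245
Sorted ascending: Site 3, Site 2, Site 1, … — the second-nearest is Site 2.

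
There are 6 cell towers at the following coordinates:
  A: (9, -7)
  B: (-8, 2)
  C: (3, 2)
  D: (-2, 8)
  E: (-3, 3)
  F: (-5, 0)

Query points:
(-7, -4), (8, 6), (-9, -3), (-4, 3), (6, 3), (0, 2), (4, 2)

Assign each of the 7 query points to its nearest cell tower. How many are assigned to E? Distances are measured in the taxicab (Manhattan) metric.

(-7, -4) — d to each: A:19, B:7, C:16, D:17, E:11, F:6 → nearest is F
(8, 6) — d to each: A:14, B:20, C:9, D:12, E:14, F:19 → nearest is C
(-9, -3) — d to each: A:22, B:6, C:17, D:18, E:12, F:7 → nearest is B
(-4, 3) — d to each: A:23, B:5, C:8, D:7, E:1, F:4 → nearest is E
(6, 3) — d to each: A:13, B:15, C:4, D:13, E:9, F:14 → nearest is C
(0, 2) — d to each: A:18, B:8, C:3, D:8, E:4, F:7 → nearest is C
(4, 2) — d to each: A:14, B:12, C:1, D:12, E:8, F:11 → nearest is C
1 of the 7 points has E as nearest.

1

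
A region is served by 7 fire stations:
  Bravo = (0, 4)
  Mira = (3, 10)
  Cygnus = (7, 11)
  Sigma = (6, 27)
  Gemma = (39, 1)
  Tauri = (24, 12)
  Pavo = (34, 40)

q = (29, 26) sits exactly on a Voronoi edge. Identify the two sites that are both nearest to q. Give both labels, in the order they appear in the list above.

Squared distances from q to each site:
d²(q, Bravo) = (29−0)² + (26−4)² = 841 + 484 = 1325
d²(q, Mira) = (29−3)² + (26−10)² = 676 + 256 = 932
d²(q, Cygnus) = (29−7)² + (26−11)² = 484 + 225 = 709
d²(q, Sigma) = (29−6)² + (26−27)² = 529 + 1 = 530
d²(q, Gemma) = (29−39)² + (26−1)² = 100 + 625 = 725
d²(q, Tauri) = (29−24)² + (26−12)² = 25 + 196 = 221
d²(q, Pavo) = (29−34)² + (26−40)² = 25 + 196 = 221
q is equidistant from Tauri and Pavo (both at squared distance 221), and every other site is strictly farther — so q lies on the Tauri–Pavo Voronoi edge.

Tauri and Pavo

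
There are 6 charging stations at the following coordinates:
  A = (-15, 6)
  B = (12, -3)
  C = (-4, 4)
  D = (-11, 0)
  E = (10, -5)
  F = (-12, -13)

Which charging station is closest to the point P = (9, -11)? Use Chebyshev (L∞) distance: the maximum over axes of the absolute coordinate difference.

E

d(P,A) = max(24, 17) = 24
d(P,B) = max(3, 8) = 8
d(P,C) = max(13, 15) = 15
d(P,D) = max(20, 11) = 20
d(P,E) = max(1, 6) = 6
d(P,F) = max(21, 2) = 21
The smallest is to E, so P lies in the Voronoi region of E.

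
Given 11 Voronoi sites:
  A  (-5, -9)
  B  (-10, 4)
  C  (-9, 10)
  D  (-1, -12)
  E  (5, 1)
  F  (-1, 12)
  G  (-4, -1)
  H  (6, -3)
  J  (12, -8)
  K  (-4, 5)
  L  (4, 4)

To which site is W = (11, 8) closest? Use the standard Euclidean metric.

L

Since √ is increasing, it suffices to compare squared distances:
|WA|² = 256 + 289 = 545
|WB|² = 441 + 16 = 457
|WC|² = 400 + 4 = 404
|WD|² = 144 + 400 = 544
|WE|² = 36 + 49 = 85
|WF|² = 144 + 16 = 160
|WG|² = 225 + 81 = 306
|WH|² = 25 + 121 = 146
|WJ|² = 1 + 256 = 257
|WK|² = 225 + 9 = 234
|WL|² = 49 + 16 = 65
The smallest is to L, so W lies in the Voronoi region of L.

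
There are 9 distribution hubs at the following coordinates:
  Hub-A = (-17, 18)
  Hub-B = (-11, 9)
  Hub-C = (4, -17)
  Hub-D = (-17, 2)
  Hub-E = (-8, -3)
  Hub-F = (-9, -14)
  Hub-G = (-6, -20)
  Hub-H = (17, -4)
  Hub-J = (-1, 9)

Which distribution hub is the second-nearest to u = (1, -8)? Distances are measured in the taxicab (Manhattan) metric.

Hub-E

d(u, Hub-A) = 18 + 26 = 44
d(u, Hub-B) = 12 + 17 = 29
d(u, Hub-C) = 3 + 9 = 12
d(u, Hub-D) = 18 + 10 = 28
d(u, Hub-E) = 9 + 5 = 14
d(u, Hub-F) = 10 + 6 = 16
d(u, Hub-G) = 7 + 12 = 19
d(u, Hub-H) = 16 + 4 = 20
d(u, Hub-J) = 2 + 17 = 19
Sorted ascending: Hub-C, Hub-E, Hub-F, … — the second-nearest is Hub-E.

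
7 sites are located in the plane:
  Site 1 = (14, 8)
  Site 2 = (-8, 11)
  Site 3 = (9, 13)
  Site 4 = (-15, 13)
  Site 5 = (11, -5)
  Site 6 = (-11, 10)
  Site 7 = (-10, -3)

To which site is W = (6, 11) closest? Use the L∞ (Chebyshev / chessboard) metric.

Site 3

d(W, Site 1) = max(8, 3) = 8
d(W, Site 2) = max(14, 0) = 14
d(W, Site 3) = max(3, 2) = 3
d(W, Site 4) = max(21, 2) = 21
d(W, Site 5) = max(5, 16) = 16
d(W, Site 6) = max(17, 1) = 17
d(W, Site 7) = max(16, 14) = 16
Site 3 is nearest.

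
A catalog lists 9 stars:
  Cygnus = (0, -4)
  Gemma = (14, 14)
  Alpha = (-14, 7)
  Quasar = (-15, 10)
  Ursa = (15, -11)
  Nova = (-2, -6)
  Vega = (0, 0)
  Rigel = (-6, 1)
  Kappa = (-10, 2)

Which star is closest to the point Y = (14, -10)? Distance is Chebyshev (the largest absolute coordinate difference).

Ursa

d(Y, Cygnus) = max(14, 6) = 14
d(Y, Gemma) = max(0, 24) = 24
d(Y, Alpha) = max(28, 17) = 28
d(Y, Quasar) = max(29, 20) = 29
d(Y, Ursa) = max(1, 1) = 1
d(Y, Nova) = max(16, 4) = 16
d(Y, Vega) = max(14, 10) = 14
d(Y, Rigel) = max(20, 11) = 20
d(Y, Kappa) = max(24, 12) = 24
Ursa is nearest.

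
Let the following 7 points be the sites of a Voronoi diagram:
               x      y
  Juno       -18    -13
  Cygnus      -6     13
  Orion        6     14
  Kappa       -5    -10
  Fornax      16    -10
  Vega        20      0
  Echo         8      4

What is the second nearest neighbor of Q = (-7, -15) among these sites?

Compare squared distances (the ordering matches that of the actual distances):
d²(Q, Juno) = 121 + 4 = 125
d²(Q, Cygnus) = 1 + 784 = 785
d²(Q, Orion) = 169 + 841 = 1010
d²(Q, Kappa) = 4 + 25 = 29
d²(Q, Fornax) = 529 + 25 = 554
d²(Q, Vega) = 729 + 225 = 954
d²(Q, Echo) = 225 + 361 = 586
Sorted ascending: Kappa, Juno, Fornax, … — the second-nearest is Juno.

Juno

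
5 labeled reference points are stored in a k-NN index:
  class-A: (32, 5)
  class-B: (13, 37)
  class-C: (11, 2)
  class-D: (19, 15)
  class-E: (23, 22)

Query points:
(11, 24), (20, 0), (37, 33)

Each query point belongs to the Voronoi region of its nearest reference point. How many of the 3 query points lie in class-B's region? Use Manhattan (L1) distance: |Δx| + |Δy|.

(11, 24) — d to each: class-A:40, class-B:15, class-C:22, class-D:17, class-E:14 → nearest is class-E
(20, 0) — d to each: class-A:17, class-B:44, class-C:11, class-D:16, class-E:25 → nearest is class-C
(37, 33) — d to each: class-A:33, class-B:28, class-C:57, class-D:36, class-E:25 → nearest is class-E
0 of the 3 points have class-B as nearest.

0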